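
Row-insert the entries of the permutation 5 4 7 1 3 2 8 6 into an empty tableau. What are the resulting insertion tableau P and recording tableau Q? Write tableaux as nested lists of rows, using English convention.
Insert each entry of the permutation into P by Schensted row insertion, recording in Q the position of each new cell.

After inserting 5: P = [[5]].
After inserting 4: P = [[4], [5]].
After inserting 7: P = [[4, 7], [5]].
After inserting 1: P = [[1, 7], [4], [5]].
After inserting 3: P = [[1, 3], [4, 7], [5]].
After inserting 2: P = [[1, 2], [3, 7], [4], [5]].
After inserting 8: P = [[1, 2, 8], [3, 7], [4], [5]].
After inserting 6: P = [[1, 2, 6], [3, 7, 8], [4], [5]].

So P = [[1, 2, 6], [3, 7, 8], [4], [5]], Q = [[1, 3, 7], [2, 5, 8], [4], [6]].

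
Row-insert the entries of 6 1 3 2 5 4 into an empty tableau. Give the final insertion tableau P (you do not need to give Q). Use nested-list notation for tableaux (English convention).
After inserting 6: P = [[6]].
After inserting 1: P = [[1], [6]].
After inserting 3: P = [[1, 3], [6]].
After inserting 2: P = [[1, 2], [3], [6]].
After inserting 5: P = [[1, 2, 5], [3], [6]].
After inserting 4: P = [[1, 2, 4], [3, 5], [6]].

So P = [[1, 2, 4], [3, 5], [6]].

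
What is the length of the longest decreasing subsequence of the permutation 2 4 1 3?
2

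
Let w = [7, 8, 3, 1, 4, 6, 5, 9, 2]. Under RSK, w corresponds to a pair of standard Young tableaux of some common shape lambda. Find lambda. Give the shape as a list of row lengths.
[4, 2, 2, 1]

Row-insert each entry into an empty tableau.

After inserting 7: P = [[7]].
After inserting 8: P = [[7, 8]].
After inserting 3: P = [[3, 8], [7]].
After inserting 1: P = [[1, 8], [3], [7]].
After inserting 4: P = [[1, 4], [3, 8], [7]].
After inserting 6: P = [[1, 4, 6], [3, 8], [7]].
After inserting 5: P = [[1, 4, 5], [3, 6], [7, 8]].
After inserting 9: P = [[1, 4, 5, 9], [3, 6], [7, 8]].
After inserting 2: P = [[1, 2, 5, 9], [3, 4], [6, 8], [7]].

The final insertion tableau P = [[1, 2, 5, 9], [3, 4], [6, 8], [7]] has shape [4, 2, 2, 1].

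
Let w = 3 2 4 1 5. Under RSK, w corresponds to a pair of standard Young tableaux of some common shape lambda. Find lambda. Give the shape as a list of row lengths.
Row-insert each entry into an empty tableau.

After inserting 3: P = [[3]].
After inserting 2: P = [[2], [3]].
After inserting 4: P = [[2, 4], [3]].
After inserting 1: P = [[1, 4], [2], [3]].
After inserting 5: P = [[1, 4, 5], [2], [3]].

The final insertion tableau P = [[1, 4, 5], [2], [3]] has shape [3, 1, 1].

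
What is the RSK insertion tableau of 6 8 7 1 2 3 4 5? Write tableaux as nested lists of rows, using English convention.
P = [[1, 2, 3, 4, 5], [6, 7], [8]]

Insert 6: appended to row 1. P = [[6]].
Insert 8: appended to row 1. P = [[6, 8]].
Insert 7: 7 bumps 8 from row 1; 8 starts row 2. P = [[6, 7], [8]].
Insert 1: 1 bumps 6 from row 1; 6 bumps 8 from row 2; 8 starts row 3. P = [[1, 7], [6], [8]].
Insert 2: 2 bumps 7 from row 1; 7 appends to row 2. P = [[1, 2], [6, 7], [8]].
Insert 3: appended to row 1. P = [[1, 2, 3], [6, 7], [8]].
Insert 4: appended to row 1. P = [[1, 2, 3, 4], [6, 7], [8]].
Insert 5: appended to row 1. P = [[1, 2, 3, 4, 5], [6, 7], [8]].

So P = [[1, 2, 3, 4, 5], [6, 7], [8]].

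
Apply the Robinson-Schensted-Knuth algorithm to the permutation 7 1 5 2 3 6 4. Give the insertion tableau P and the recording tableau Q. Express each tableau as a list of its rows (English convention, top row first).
P = [[1, 2, 3, 4], [5, 6], [7]], Q = [[1, 3, 5, 6], [2, 7], [4]]

Insert each entry of the permutation into P by Schensted row insertion, recording in Q the position of each new cell.

Insert 7: appended to row 1. P = [[7]], Q = [[1]].
Insert 1: 1 bumps 7 from row 1; 7 starts row 2. P = [[1], [7]], Q = [[1], [2]].
Insert 5: appended to row 1. P = [[1, 5], [7]], Q = [[1, 3], [2]].
Insert 2: 2 bumps 5 from row 1; 5 bumps 7 from row 2; 7 starts row 3. P = [[1, 2], [5], [7]], Q = [[1, 3], [2], [4]].
Insert 3: appended to row 1. P = [[1, 2, 3], [5], [7]], Q = [[1, 3, 5], [2], [4]].
Insert 6: appended to row 1. P = [[1, 2, 3, 6], [5], [7]], Q = [[1, 3, 5, 6], [2], [4]].
Insert 4: 4 bumps 6 from row 1; 6 appends to row 2. P = [[1, 2, 3, 4], [5, 6], [7]], Q = [[1, 3, 5, 6], [2, 7], [4]].

So P = [[1, 2, 3, 4], [5, 6], [7]], Q = [[1, 3, 5, 6], [2, 7], [4]].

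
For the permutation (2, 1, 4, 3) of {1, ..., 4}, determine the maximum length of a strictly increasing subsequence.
2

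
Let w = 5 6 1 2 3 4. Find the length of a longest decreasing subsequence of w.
2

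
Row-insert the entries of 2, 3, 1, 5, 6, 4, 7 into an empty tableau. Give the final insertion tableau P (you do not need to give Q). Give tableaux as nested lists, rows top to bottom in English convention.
P = [[1, 3, 4, 6, 7], [2, 5]]

After inserting 2: P = [[2]].
After inserting 3: P = [[2, 3]].
After inserting 1: P = [[1, 3], [2]].
After inserting 5: P = [[1, 3, 5], [2]].
After inserting 6: P = [[1, 3, 5, 6], [2]].
After inserting 4: P = [[1, 3, 4, 6], [2, 5]].
After inserting 7: P = [[1, 3, 4, 6, 7], [2, 5]].

So P = [[1, 3, 4, 6, 7], [2, 5]].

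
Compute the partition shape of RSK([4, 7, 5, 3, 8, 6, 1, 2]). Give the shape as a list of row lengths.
[3, 2, 2, 1]

Row-insert each entry into an empty tableau.

After inserting 4: P = [[4]].
After inserting 7: P = [[4, 7]].
After inserting 5: P = [[4, 5], [7]].
After inserting 3: P = [[3, 5], [4], [7]].
After inserting 8: P = [[3, 5, 8], [4], [7]].
After inserting 6: P = [[3, 5, 6], [4, 8], [7]].
After inserting 1: P = [[1, 5, 6], [3, 8], [4], [7]].
After inserting 2: P = [[1, 2, 6], [3, 5], [4, 8], [7]].

The final insertion tableau P = [[1, 2, 6], [3, 5], [4, 8], [7]] has shape [3, 2, 2, 1].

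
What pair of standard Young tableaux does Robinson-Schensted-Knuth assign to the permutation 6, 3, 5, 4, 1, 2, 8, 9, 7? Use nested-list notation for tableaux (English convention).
Insert each entry of the permutation into P by Schensted row insertion, recording in Q the position of each new cell.

After inserting 6: P = [[6]].
After inserting 3: P = [[3], [6]].
After inserting 5: P = [[3, 5], [6]].
After inserting 4: P = [[3, 4], [5], [6]].
After inserting 1: P = [[1, 4], [3], [5], [6]].
After inserting 2: P = [[1, 2], [3, 4], [5], [6]].
After inserting 8: P = [[1, 2, 8], [3, 4], [5], [6]].
After inserting 9: P = [[1, 2, 8, 9], [3, 4], [5], [6]].
After inserting 7: P = [[1, 2, 7, 9], [3, 4, 8], [5], [6]].

So P = [[1, 2, 7, 9], [3, 4, 8], [5], [6]], Q = [[1, 3, 7, 8], [2, 6, 9], [4], [5]].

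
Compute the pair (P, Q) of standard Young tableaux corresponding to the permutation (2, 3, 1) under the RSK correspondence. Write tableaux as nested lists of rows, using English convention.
P = [[1, 3], [2]], Q = [[1, 2], [3]]

Insert each entry of the permutation into P by Schensted row insertion, recording in Q the position of each new cell.

Insert 2: appended to row 1. P = [[2]], Q = [[1]].
Insert 3: appended to row 1. P = [[2, 3]], Q = [[1, 2]].
Insert 1: 1 bumps 2 from row 1; 2 starts row 2. P = [[1, 3], [2]], Q = [[1, 2], [3]].

So P = [[1, 3], [2]], Q = [[1, 2], [3]].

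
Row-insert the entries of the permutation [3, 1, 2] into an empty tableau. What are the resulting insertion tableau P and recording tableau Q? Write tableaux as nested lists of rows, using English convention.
Insert each entry of the permutation into P by Schensted row insertion, recording in Q the position of each new cell.

Insert 3: appended to row 1. P = [[3]].
Insert 1: 1 bumps 3 from row 1; 3 starts row 2. P = [[1], [3]].
Insert 2: appended to row 1. P = [[1, 2], [3]].

So P = [[1, 2], [3]], Q = [[1, 3], [2]].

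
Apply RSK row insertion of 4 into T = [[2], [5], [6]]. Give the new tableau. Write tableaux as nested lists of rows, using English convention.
4 is larger than every entry of row 1, so it is appended to row 1. The new tableau is [[2, 4], [5], [6]].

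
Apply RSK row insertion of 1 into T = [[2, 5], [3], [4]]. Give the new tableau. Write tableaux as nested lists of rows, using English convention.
[[1, 5], [2], [3], [4]]

In row 1, 1 replaces 2 (the leftmost entry greater than 1); 2 is bumped to row 2. In row 2, 2 replaces 3 (the leftmost entry greater than 2); 3 is bumped to row 3. In row 3, 3 replaces 4 (the leftmost entry greater than 3); 4 is bumped to row 4. 4 starts a new row 4. The new tableau is [[1, 5], [2], [3], [4]].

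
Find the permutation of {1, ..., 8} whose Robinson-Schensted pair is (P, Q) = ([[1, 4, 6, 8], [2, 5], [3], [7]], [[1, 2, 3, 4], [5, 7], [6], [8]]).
Reverse the RSK construction: for i from n down to 1, find the cell of Q containing i, remove the entry at that cell from P, and reverse-bump it up through P; the value ejected from row 1 is w(i).

Step i=8: Q has 8 at row 4, column 1; remove 7 from row 4 of P and reverse-bump: 7 enters row 3 and ejects 3; 3 enters row 2 and ejects 2; 2 enters row 1 and ejects 1. So w(8) = 1. P is now [[2, 4, 6, 8], [3, 5], [7]].
Step i=7: Q has 7 at row 2, column 2; remove 5 from row 2 of P and reverse-bump: 5 enters row 1 and ejects 4. So w(7) = 4. P is now [[2, 5, 6, 8], [3], [7]].
Step i=6: Q has 6 at row 3, column 1; remove 7 from row 3 of P and reverse-bump: 7 enters row 2 and ejects 3; 3 enters row 1 and ejects 2. So w(6) = 2. P is now [[3, 5, 6, 8], [7]].
Step i=5: Q has 5 at row 2, column 1; remove 7 from row 2 of P and reverse-bump: 7 enters row 1 and ejects 6. So w(5) = 6. P is now [[3, 5, 7, 8]].
Step i=4: Q has 4 at row 1, column 4; remove that cell from P, ejecting 8. So w(4) = 8. P is now [[3, 5, 7]].
Step i=3: Q has 3 at row 1, column 3; remove that cell from P, ejecting 7. So w(3) = 7. P is now [[3, 5]].
Step i=2: Q has 2 at row 1, column 2; remove that cell from P, ejecting 5. So w(2) = 5. P is now [[3]].
Step i=1: Q has 1 at row 1, column 1; remove that cell from P, ejecting 3. So w(1) = 3. P is now [].

So w = 3 5 7 8 6 2 4 1.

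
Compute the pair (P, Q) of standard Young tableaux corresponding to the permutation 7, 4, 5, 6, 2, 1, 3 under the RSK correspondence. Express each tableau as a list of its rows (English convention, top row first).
P = [[1, 3, 6], [2, 5], [4], [7]], Q = [[1, 3, 4], [2, 7], [5], [6]]

Insert each entry of the permutation into P by Schensted row insertion, recording in Q the position of each new cell.

After inserting 7: P = [[7]].
After inserting 4: P = [[4], [7]].
After inserting 5: P = [[4, 5], [7]].
After inserting 6: P = [[4, 5, 6], [7]].
After inserting 2: P = [[2, 5, 6], [4], [7]].
After inserting 1: P = [[1, 5, 6], [2], [4], [7]].
After inserting 3: P = [[1, 3, 6], [2, 5], [4], [7]].

So P = [[1, 3, 6], [2, 5], [4], [7]], Q = [[1, 3, 4], [2, 7], [5], [6]].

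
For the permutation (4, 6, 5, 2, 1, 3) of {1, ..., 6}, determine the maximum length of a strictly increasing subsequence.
2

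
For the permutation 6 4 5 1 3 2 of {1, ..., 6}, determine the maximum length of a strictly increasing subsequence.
2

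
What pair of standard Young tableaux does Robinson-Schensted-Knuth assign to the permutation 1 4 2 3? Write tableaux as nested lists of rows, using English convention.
Insert each entry of the permutation into P by Schensted row insertion, recording in Q the position of each new cell.

After inserting 1: P = [[1]].
After inserting 4: P = [[1, 4]].
After inserting 2: P = [[1, 2], [4]].
After inserting 3: P = [[1, 2, 3], [4]].

So P = [[1, 2, 3], [4]], Q = [[1, 2, 4], [3]].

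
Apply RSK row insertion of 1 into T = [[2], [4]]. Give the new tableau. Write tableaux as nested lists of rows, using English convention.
In row 1, 1 replaces 2 (the leftmost entry greater than 1); 2 is bumped to row 2. In row 2, 2 replaces 4 (the leftmost entry greater than 2); 4 is bumped to row 3. 4 starts a new row 3. The new tableau is [[1], [2], [4]].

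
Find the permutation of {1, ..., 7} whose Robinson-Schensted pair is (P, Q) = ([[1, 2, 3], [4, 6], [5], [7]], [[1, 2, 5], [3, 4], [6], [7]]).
5 7 1 2 6 4 3

Reverse the RSK construction: for i from n down to 1, find the cell of Q containing i, remove the entry at that cell from P, and reverse-bump it up through P; the value ejected from row 1 is w(i).

Step i=7: Q has 7 at row 4, column 1; remove 7 from row 4 of P and reverse-bump: 7 enters row 3 and ejects 5; 5 enters row 2 and ejects 4; 4 enters row 1 and ejects 3. So w(7) = 3. P is now [[1, 2, 4], [5, 6], [7]].
Step i=6: Q has 6 at row 3, column 1; remove 7 from row 3 of P and reverse-bump: 7 enters row 2 and ejects 6; 6 enters row 1 and ejects 4. So w(6) = 4. P is now [[1, 2, 6], [5, 7]].
Step i=5: Q has 5 at row 1, column 3; remove that cell from P, ejecting 6. So w(5) = 6. P is now [[1, 2], [5, 7]].
Step i=4: Q has 4 at row 2, column 2; remove 7 from row 2 of P and reverse-bump: 7 enters row 1 and ejects 2. So w(4) = 2. P is now [[1, 7], [5]].
Step i=3: Q has 3 at row 2, column 1; remove 5 from row 2 of P and reverse-bump: 5 enters row 1 and ejects 1. So w(3) = 1. P is now [[5, 7]].
Step i=2: Q has 2 at row 1, column 2; remove that cell from P, ejecting 7. So w(2) = 7. P is now [[5]].
Step i=1: Q has 1 at row 1, column 1; remove that cell from P, ejecting 5. So w(1) = 5. P is now [].

So w = 5 7 1 2 6 4 3.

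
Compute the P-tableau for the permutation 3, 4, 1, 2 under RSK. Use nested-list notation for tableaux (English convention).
Insert 3: appended to row 1. P = [[3]].
Insert 4: appended to row 1. P = [[3, 4]].
Insert 1: 1 bumps 3 from row 1; 3 starts row 2. P = [[1, 4], [3]].
Insert 2: 2 bumps 4 from row 1; 4 appends to row 2. P = [[1, 2], [3, 4]].

So P = [[1, 2], [3, 4]].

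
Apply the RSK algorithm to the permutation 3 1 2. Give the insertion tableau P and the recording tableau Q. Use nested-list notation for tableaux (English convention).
P = [[1, 2], [3]], Q = [[1, 3], [2]]

Insert each entry of the permutation into P by Schensted row insertion, recording in Q the position of each new cell.

Insert 3: appended to row 1. P = [[3]].
Insert 1: 1 bumps 3 from row 1; 3 starts row 2. P = [[1], [3]].
Insert 2: appended to row 1. P = [[1, 2], [3]].

So P = [[1, 2], [3]], Q = [[1, 3], [2]].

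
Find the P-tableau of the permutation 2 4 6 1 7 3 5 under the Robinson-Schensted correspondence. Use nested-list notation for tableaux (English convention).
Insert 2: appended to row 1. P = [[2]].
Insert 4: appended to row 1. P = [[2, 4]].
Insert 6: appended to row 1. P = [[2, 4, 6]].
Insert 1: 1 bumps 2 from row 1; 2 starts row 2. P = [[1, 4, 6], [2]].
Insert 7: appended to row 1. P = [[1, 4, 6, 7], [2]].
Insert 3: 3 bumps 4 from row 1; 4 appends to row 2. P = [[1, 3, 6, 7], [2, 4]].
Insert 5: 5 bumps 6 from row 1; 6 appends to row 2. P = [[1, 3, 5, 7], [2, 4, 6]].

So P = [[1, 3, 5, 7], [2, 4, 6]].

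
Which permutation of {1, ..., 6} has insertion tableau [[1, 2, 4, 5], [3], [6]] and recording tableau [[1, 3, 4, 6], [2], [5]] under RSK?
6 1 3 4 2 5

Reverse RSK: for i = n, n-1, ..., 1, locate i in Q, remove the corresponding corner cell from P, and reverse-bump its entry up through P; the value ejected from row 1 is w(i).

So w = 6 1 3 4 2 5.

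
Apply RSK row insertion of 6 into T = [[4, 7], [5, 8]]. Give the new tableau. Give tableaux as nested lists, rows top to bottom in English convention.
[[4, 6], [5, 7], [8]]

In row 1, 6 replaces 7 (the leftmost entry greater than 6); 7 is bumped to row 2. In row 2, 7 replaces 8 (the leftmost entry greater than 7); 8 is bumped to row 3. 8 starts a new row 3. The new tableau is [[4, 6], [5, 7], [8]].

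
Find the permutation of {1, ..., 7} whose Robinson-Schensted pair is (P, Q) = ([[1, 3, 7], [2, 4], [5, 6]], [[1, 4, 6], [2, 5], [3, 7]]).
5 2 1 6 4 7 3

Reverse the RSK construction: for i from n down to 1, find the cell of Q containing i, remove the entry at that cell from P, and reverse-bump it up through P; the value ejected from row 1 is w(i).

Step i=7: Q has 7 at row 3, column 2; remove 6 from row 3 of P and reverse-bump: 6 enters row 2 and ejects 4; 4 enters row 1 and ejects 3. So w(7) = 3. P is now [[1, 4, 7], [2, 6], [5]].
Step i=6: Q has 6 at row 1, column 3; remove that cell from P, ejecting 7. So w(6) = 7. P is now [[1, 4], [2, 6], [5]].
Step i=5: Q has 5 at row 2, column 2; remove 6 from row 2 of P and reverse-bump: 6 enters row 1 and ejects 4. So w(5) = 4. P is now [[1, 6], [2], [5]].
Step i=4: Q has 4 at row 1, column 2; remove that cell from P, ejecting 6. So w(4) = 6. P is now [[1], [2], [5]].
Step i=3: Q has 3 at row 3, column 1; remove 5 from row 3 of P and reverse-bump: 5 enters row 2 and ejects 2; 2 enters row 1 and ejects 1. So w(3) = 1. P is now [[2], [5]].
Step i=2: Q has 2 at row 2, column 1; remove 5 from row 2 of P and reverse-bump: 5 enters row 1 and ejects 2. So w(2) = 2. P is now [[5]].
Step i=1: Q has 1 at row 1, column 1; remove that cell from P, ejecting 5. So w(1) = 5. P is now [].

So w = 5 2 1 6 4 7 3.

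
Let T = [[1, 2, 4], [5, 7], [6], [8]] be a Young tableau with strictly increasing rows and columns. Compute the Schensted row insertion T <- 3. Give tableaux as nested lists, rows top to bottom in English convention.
In row 1, 3 replaces 4 (the leftmost entry greater than 3); 4 is bumped to row 2. In row 2, 4 replaces 5 (the leftmost entry greater than 4); 5 is bumped to row 3. In row 3, 5 replaces 6 (the leftmost entry greater than 5); 6 is bumped to row 4. In row 4, 6 replaces 8 (the leftmost entry greater than 6); 8 is bumped to row 5. 8 starts a new row 5. The new tableau is [[1, 2, 3], [4, 7], [5], [6], [8]].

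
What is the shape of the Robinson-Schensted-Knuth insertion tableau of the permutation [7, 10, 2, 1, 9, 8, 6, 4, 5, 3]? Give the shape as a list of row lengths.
[3, 2, 2, 1, 1, 1]

RSK row insertion gives P = [[1, 3, 5], [2, 4], [6, 8], [7], [9], [10]], which has shape [3, 2, 2, 1, 1, 1].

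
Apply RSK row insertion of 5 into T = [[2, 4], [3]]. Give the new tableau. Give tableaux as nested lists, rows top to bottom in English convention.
5 is larger than every entry of row 1, so it is appended to row 1. The new tableau is [[2, 4, 5], [3]].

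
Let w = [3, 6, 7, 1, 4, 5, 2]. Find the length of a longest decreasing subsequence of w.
3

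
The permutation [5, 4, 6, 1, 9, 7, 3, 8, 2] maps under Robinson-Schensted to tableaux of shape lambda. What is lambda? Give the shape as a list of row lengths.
RSK row insertion gives P = [[1, 2, 7, 8], [3, 6], [4, 9], [5]], which has shape [4, 2, 2, 1].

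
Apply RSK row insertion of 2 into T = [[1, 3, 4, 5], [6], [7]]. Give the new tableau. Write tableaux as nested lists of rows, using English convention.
In row 1, 2 replaces 3 (the leftmost entry greater than 2); 3 is bumped to row 2. In row 2, 3 replaces 6 (the leftmost entry greater than 3); 6 is bumped to row 3. In row 3, 6 replaces 7 (the leftmost entry greater than 6); 7 is bumped to row 4. 7 starts a new row 4. The new tableau is [[1, 2, 4, 5], [3], [6], [7]].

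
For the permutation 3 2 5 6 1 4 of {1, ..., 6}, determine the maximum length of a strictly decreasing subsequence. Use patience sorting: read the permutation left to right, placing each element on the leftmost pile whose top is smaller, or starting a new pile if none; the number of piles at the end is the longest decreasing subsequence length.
3

3: new pile. tops = [3]
2: new pile. tops = [3, 2]
5: onto pile 1 (replacing 3). tops = [5, 2]
6: onto pile 1 (replacing 5). tops = [6, 2]
1: new pile. tops = [6, 2, 1]
4: onto pile 2 (replacing 2). tops = [6, 4, 1]

3 piles, so the longest decreasing subsequence has length 3.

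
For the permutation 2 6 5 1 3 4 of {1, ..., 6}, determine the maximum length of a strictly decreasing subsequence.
3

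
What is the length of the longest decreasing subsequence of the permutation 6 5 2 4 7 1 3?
4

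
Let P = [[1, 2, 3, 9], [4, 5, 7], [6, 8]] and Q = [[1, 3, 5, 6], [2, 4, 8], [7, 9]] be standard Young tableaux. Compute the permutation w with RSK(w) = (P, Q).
4 1 6 5 8 9 2 7 3

Reverse RSK: for i = n, n-1, ..., 1, locate i in Q, remove the corresponding corner cell from P, and reverse-bump its entry up through P; the value ejected from row 1 is w(i).

So w = 4 1 6 5 8 9 2 7 3.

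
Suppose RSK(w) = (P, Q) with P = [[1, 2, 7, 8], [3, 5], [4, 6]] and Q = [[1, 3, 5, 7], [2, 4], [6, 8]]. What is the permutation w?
4 3 6 5 7 1 8 2

Reverse RSK: for i = n, n-1, ..., 1, locate i in Q, remove the corresponding corner cell from P, and reverse-bump its entry up through P; the value ejected from row 1 is w(i).

So w = 4 3 6 5 7 1 8 2.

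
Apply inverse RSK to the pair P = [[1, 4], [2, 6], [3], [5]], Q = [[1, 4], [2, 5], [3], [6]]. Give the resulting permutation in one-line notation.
Reverse the RSK construction: for i from n down to 1, find the cell of Q containing i, remove the entry at that cell from P, and reverse-bump it up through P; the value ejected from row 1 is w(i).

Step i=6: Q has 6 at row 4, column 1; remove 5 from row 4 of P and reverse-bump: 5 enters row 3 and ejects 3; 3 enters row 2 and ejects 2; 2 enters row 1 and ejects 1. So w(6) = 1. P is now [[2, 4], [3, 6], [5]].
Step i=5: Q has 5 at row 2, column 2; remove 6 from row 2 of P and reverse-bump: 6 enters row 1 and ejects 4. So w(5) = 4. P is now [[2, 6], [3], [5]].
Step i=4: Q has 4 at row 1, column 2; remove that cell from P, ejecting 6. So w(4) = 6. P is now [[2], [3], [5]].
Step i=3: Q has 3 at row 3, column 1; remove 5 from row 3 of P and reverse-bump: 5 enters row 2 and ejects 3; 3 enters row 1 and ejects 2. So w(3) = 2. P is now [[3], [5]].
Step i=2: Q has 2 at row 2, column 1; remove 5 from row 2 of P and reverse-bump: 5 enters row 1 and ejects 3. So w(2) = 3. P is now [[5]].
Step i=1: Q has 1 at row 1, column 1; remove that cell from P, ejecting 5. So w(1) = 5. P is now [].

So w = 5 3 2 6 4 1.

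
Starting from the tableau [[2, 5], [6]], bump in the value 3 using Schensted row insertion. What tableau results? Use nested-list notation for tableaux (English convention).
[[2, 3], [5], [6]]

In row 1, 3 replaces 5 (the leftmost entry greater than 3); 5 is bumped to row 2. In row 2, 5 replaces 6 (the leftmost entry greater than 5); 6 is bumped to row 3. 6 starts a new row 3. The new tableau is [[2, 3], [5], [6]].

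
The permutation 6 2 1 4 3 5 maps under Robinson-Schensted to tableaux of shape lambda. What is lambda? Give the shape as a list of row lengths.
Row-insert each entry into an empty tableau.

After inserting 6: P = [[6]].
After inserting 2: P = [[2], [6]].
After inserting 1: P = [[1], [2], [6]].
After inserting 4: P = [[1, 4], [2], [6]].
After inserting 3: P = [[1, 3], [2, 4], [6]].
After inserting 5: P = [[1, 3, 5], [2, 4], [6]].

The final insertion tableau P = [[1, 3, 5], [2, 4], [6]] has shape [3, 2, 1].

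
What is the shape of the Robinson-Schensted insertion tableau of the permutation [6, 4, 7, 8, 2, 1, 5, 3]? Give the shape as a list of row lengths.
[3, 2, 2, 1]

Row-insert each entry into an empty tableau.

After inserting 6: P = [[6]].
After inserting 4: P = [[4], [6]].
After inserting 7: P = [[4, 7], [6]].
After inserting 8: P = [[4, 7, 8], [6]].
After inserting 2: P = [[2, 7, 8], [4], [6]].
After inserting 1: P = [[1, 7, 8], [2], [4], [6]].
After inserting 5: P = [[1, 5, 8], [2, 7], [4], [6]].
After inserting 3: P = [[1, 3, 8], [2, 5], [4, 7], [6]].

The final insertion tableau P = [[1, 3, 8], [2, 5], [4, 7], [6]] has shape [3, 2, 2, 1].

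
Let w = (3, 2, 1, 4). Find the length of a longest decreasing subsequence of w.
3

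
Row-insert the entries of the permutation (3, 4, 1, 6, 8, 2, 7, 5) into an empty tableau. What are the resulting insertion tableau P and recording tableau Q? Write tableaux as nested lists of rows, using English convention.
Insert each entry of the permutation into P by Schensted row insertion, recording in Q the position of each new cell.

Insert 3: appended to row 1. P = [[3]].
Insert 4: appended to row 1. P = [[3, 4]].
Insert 1: 1 bumps 3 from row 1; 3 starts row 2. P = [[1, 4], [3]].
Insert 6: appended to row 1. P = [[1, 4, 6], [3]].
Insert 8: appended to row 1. P = [[1, 4, 6, 8], [3]].
Insert 2: 2 bumps 4 from row 1; 4 appends to row 2. P = [[1, 2, 6, 8], [3, 4]].
Insert 7: 7 bumps 8 from row 1; 8 appends to row 2. P = [[1, 2, 6, 7], [3, 4, 8]].
Insert 5: 5 bumps 6 from row 1; 6 bumps 8 from row 2; 8 starts row 3. P = [[1, 2, 5, 7], [3, 4, 6], [8]].

So P = [[1, 2, 5, 7], [3, 4, 6], [8]], Q = [[1, 2, 4, 5], [3, 6, 7], [8]].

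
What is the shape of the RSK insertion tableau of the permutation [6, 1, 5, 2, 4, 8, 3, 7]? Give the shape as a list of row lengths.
Row-insert each entry into an empty tableau.

After inserting 6: P = [[6]].
After inserting 1: P = [[1], [6]].
After inserting 5: P = [[1, 5], [6]].
After inserting 2: P = [[1, 2], [5], [6]].
After inserting 4: P = [[1, 2, 4], [5], [6]].
After inserting 8: P = [[1, 2, 4, 8], [5], [6]].
After inserting 3: P = [[1, 2, 3, 8], [4], [5], [6]].
After inserting 7: P = [[1, 2, 3, 7], [4, 8], [5], [6]].

The final insertion tableau P = [[1, 2, 3, 7], [4, 8], [5], [6]] has shape [4, 2, 1, 1].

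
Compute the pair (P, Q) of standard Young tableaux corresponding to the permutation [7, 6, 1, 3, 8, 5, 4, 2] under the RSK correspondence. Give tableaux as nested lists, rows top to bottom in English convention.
Insert each entry of the permutation into P by Schensted row insertion, recording in Q the position of each new cell.

After inserting 7: P = [[7]].
After inserting 6: P = [[6], [7]].
After inserting 1: P = [[1], [6], [7]].
After inserting 3: P = [[1, 3], [6], [7]].
After inserting 8: P = [[1, 3, 8], [6], [7]].
After inserting 5: P = [[1, 3, 5], [6, 8], [7]].
After inserting 4: P = [[1, 3, 4], [5, 8], [6], [7]].
After inserting 2: P = [[1, 2, 4], [3, 8], [5], [6], [7]].

So P = [[1, 2, 4], [3, 8], [5], [6], [7]], Q = [[1, 4, 5], [2, 6], [3], [7], [8]].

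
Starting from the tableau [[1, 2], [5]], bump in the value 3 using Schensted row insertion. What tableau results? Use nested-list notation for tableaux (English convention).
3 is larger than every entry of row 1, so it is appended to row 1. The new tableau is [[1, 2, 3], [5]].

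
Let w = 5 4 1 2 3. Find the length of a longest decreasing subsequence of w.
3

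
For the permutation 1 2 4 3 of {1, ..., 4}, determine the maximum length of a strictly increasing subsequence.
3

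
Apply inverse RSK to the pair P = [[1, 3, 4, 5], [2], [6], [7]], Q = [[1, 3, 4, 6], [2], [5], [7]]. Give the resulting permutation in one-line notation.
Reverse the RSK construction: for i from n down to 1, find the cell of Q containing i, remove the entry at that cell from P, and reverse-bump it up through P; the value ejected from row 1 is w(i).

Step i=7: Q has 7 at row 4, column 1; remove 7 from row 4 of P and reverse-bump: 7 enters row 3 and ejects 6; 6 enters row 2 and ejects 2; 2 enters row 1 and ejects 1. So w(7) = 1. P is now [[2, 3, 4, 5], [6], [7]].
Step i=6: Q has 6 at row 1, column 4; remove that cell from P, ejecting 5. So w(6) = 5. P is now [[2, 3, 4], [6], [7]].
Step i=5: Q has 5 at row 3, column 1; remove 7 from row 3 of P and reverse-bump: 7 enters row 2 and ejects 6; 6 enters row 1 and ejects 4. So w(5) = 4. P is now [[2, 3, 6], [7]].
Step i=4: Q has 4 at row 1, column 3; remove that cell from P, ejecting 6. So w(4) = 6. P is now [[2, 3], [7]].
Step i=3: Q has 3 at row 1, column 2; remove that cell from P, ejecting 3. So w(3) = 3. P is now [[2], [7]].
Step i=2: Q has 2 at row 2, column 1; remove 7 from row 2 of P and reverse-bump: 7 enters row 1 and ejects 2. So w(2) = 2. P is now [[7]].
Step i=1: Q has 1 at row 1, column 1; remove that cell from P, ejecting 7. So w(1) = 7. P is now [].

So w = 7 2 3 6 4 5 1.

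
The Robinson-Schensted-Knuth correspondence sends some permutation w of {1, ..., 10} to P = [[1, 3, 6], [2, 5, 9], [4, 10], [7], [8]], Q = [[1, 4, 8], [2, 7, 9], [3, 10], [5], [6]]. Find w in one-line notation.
8 7 4 5 2 1 3 10 9 6

Reverse the RSK construction: for i from n down to 1, find the cell of Q containing i, remove the entry at that cell from P, and reverse-bump it up through P; the value ejected from row 1 is w(i).

Step i=10: Q has 10 at row 3, column 2; remove 10 from row 3 of P and reverse-bump: 10 enters row 2 and ejects 9; 9 enters row 1 and ejects 6. So w(10) = 6. P is now [[1, 3, 9], [2, 5, 10], [4], [7], [8]].
Step i=9: Q has 9 at row 2, column 3; remove 10 from row 2 of P and reverse-bump: 10 enters row 1 and ejects 9. So w(9) = 9. P is now [[1, 3, 10], [2, 5], [4], [7], [8]].
Step i=8: Q has 8 at row 1, column 3; remove that cell from P, ejecting 10. So w(8) = 10. P is now [[1, 3], [2, 5], [4], [7], [8]].
Step i=7: Q has 7 at row 2, column 2; remove 5 from row 2 of P and reverse-bump: 5 enters row 1 and ejects 3. So w(7) = 3. P is now [[1, 5], [2], [4], [7], [8]].
Step i=6: Q has 6 at row 5, column 1; remove 8 from row 5 of P and reverse-bump: 8 enters row 4 and ejects 7; 7 enters row 3 and ejects 4; 4 enters row 2 and ejects 2; 2 enters row 1 and ejects 1. So w(6) = 1. P is now [[2, 5], [4], [7], [8]].
Step i=5: Q has 5 at row 4, column 1; remove 8 from row 4 of P and reverse-bump: 8 enters row 3 and ejects 7; 7 enters row 2 and ejects 4; 4 enters row 1 and ejects 2. So w(5) = 2. P is now [[4, 5], [7], [8]].
Step i=4: Q has 4 at row 1, column 2; remove that cell from P, ejecting 5. So w(4) = 5. P is now [[4], [7], [8]].
Step i=3: Q has 3 at row 3, column 1; remove 8 from row 3 of P and reverse-bump: 8 enters row 2 and ejects 7; 7 enters row 1 and ejects 4. So w(3) = 4. P is now [[7], [8]].
Step i=2: Q has 2 at row 2, column 1; remove 8 from row 2 of P and reverse-bump: 8 enters row 1 and ejects 7. So w(2) = 7. P is now [[8]].
Step i=1: Q has 1 at row 1, column 1; remove that cell from P, ejecting 8. So w(1) = 8. P is now [].

So w = 8 7 4 5 2 1 3 10 9 6.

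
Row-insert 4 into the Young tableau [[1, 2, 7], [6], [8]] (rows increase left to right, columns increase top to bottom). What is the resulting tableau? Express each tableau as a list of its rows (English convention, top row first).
[[1, 2, 4], [6, 7], [8]]

In row 1, 4 replaces 7 (the leftmost entry greater than 4); 7 is bumped to row 2. 7 is appended to row 2. The new tableau is [[1, 2, 4], [6, 7], [8]].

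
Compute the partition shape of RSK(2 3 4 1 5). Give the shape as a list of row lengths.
[4, 1]

Row-insert each entry into an empty tableau.

After inserting 2: P = [[2]].
After inserting 3: P = [[2, 3]].
After inserting 4: P = [[2, 3, 4]].
After inserting 1: P = [[1, 3, 4], [2]].
After inserting 5: P = [[1, 3, 4, 5], [2]].

The final insertion tableau P = [[1, 3, 4, 5], [2]] has shape [4, 1].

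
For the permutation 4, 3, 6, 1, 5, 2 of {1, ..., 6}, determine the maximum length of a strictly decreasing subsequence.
3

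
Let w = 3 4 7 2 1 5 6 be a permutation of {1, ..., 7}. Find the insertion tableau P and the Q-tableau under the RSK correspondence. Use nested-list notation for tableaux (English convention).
P = [[1, 4, 5, 6], [2, 7], [3]], Q = [[1, 2, 3, 7], [4, 6], [5]]

Insert each entry of the permutation into P by Schensted row insertion, recording in Q the position of each new cell.

Insert 3: appended to row 1. P = [[3]].
Insert 4: appended to row 1. P = [[3, 4]].
Insert 7: appended to row 1. P = [[3, 4, 7]].
Insert 2: 2 bumps 3 from row 1; 3 starts row 2. P = [[2, 4, 7], [3]].
Insert 1: 1 bumps 2 from row 1; 2 bumps 3 from row 2; 3 starts row 3. P = [[1, 4, 7], [2], [3]].
Insert 5: 5 bumps 7 from row 1; 7 appends to row 2. P = [[1, 4, 5], [2, 7], [3]].
Insert 6: appended to row 1. P = [[1, 4, 5, 6], [2, 7], [3]].

So P = [[1, 4, 5, 6], [2, 7], [3]], Q = [[1, 2, 3, 7], [4, 6], [5]].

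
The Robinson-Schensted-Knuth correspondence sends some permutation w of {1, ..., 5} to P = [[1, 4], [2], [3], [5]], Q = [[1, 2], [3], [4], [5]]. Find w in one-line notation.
3 5 4 2 1

Reverse the RSK construction: for i from n down to 1, find the cell of Q containing i, remove the entry at that cell from P, and reverse-bump it up through P; the value ejected from row 1 is w(i).

Step i=5: Q has 5 at row 4, column 1; remove 5 from row 4 of P and reverse-bump: 5 enters row 3 and ejects 3; 3 enters row 2 and ejects 2; 2 enters row 1 and ejects 1. So w(5) = 1. P is now [[2, 4], [3], [5]].
Step i=4: Q has 4 at row 3, column 1; remove 5 from row 3 of P and reverse-bump: 5 enters row 2 and ejects 3; 3 enters row 1 and ejects 2. So w(4) = 2. P is now [[3, 4], [5]].
Step i=3: Q has 3 at row 2, column 1; remove 5 from row 2 of P and reverse-bump: 5 enters row 1 and ejects 4. So w(3) = 4. P is now [[3, 5]].
Step i=2: Q has 2 at row 1, column 2; remove that cell from P, ejecting 5. So w(2) = 5. P is now [[3]].
Step i=1: Q has 1 at row 1, column 1; remove that cell from P, ejecting 3. So w(1) = 3. P is now [].

So w = 3 5 4 2 1.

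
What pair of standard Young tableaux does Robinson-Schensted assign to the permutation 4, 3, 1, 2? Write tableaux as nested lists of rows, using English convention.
P = [[1, 2], [3], [4]], Q = [[1, 4], [2], [3]]

Insert each entry of the permutation into P by Schensted row insertion, recording in Q the position of each new cell.

Insert 4: appended to row 1. P = [[4]], Q = [[1]].
Insert 3: 3 bumps 4 from row 1; 4 starts row 2. P = [[3], [4]], Q = [[1], [2]].
Insert 1: 1 bumps 3 from row 1; 3 bumps 4 from row 2; 4 starts row 3. P = [[1], [3], [4]], Q = [[1], [2], [3]].
Insert 2: appended to row 1. P = [[1, 2], [3], [4]], Q = [[1, 4], [2], [3]].

So P = [[1, 2], [3], [4]], Q = [[1, 4], [2], [3]].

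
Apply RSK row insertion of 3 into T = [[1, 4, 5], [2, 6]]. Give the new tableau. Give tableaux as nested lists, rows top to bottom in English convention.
In row 1, 3 replaces 4 (the leftmost entry greater than 3); 4 is bumped to row 2. In row 2, 4 replaces 6 (the leftmost entry greater than 4); 6 is bumped to row 3. 6 starts a new row 3. The new tableau is [[1, 3, 5], [2, 4], [6]].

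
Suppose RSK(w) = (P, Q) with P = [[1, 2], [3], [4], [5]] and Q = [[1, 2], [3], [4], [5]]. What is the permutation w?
1 5 4 3 2

Reverse RSK: for i = n, n-1, ..., 1, locate i in Q, remove the corresponding corner cell from P, and reverse-bump its entry up through P; the value ejected from row 1 is w(i).

So w = 1 5 4 3 2.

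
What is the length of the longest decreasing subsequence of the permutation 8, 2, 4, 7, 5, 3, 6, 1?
5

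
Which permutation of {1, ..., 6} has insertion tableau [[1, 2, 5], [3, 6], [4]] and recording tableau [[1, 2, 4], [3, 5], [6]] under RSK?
Reverse the RSK construction: for i from n down to 1, find the cell of Q containing i, remove the entry at that cell from P, and reverse-bump it up through P; the value ejected from row 1 is w(i).

Step i=6: Q has 6 at row 3, column 1; remove 4 from row 3 of P and reverse-bump: 4 enters row 2 and ejects 3; 3 enters row 1 and ejects 2. So w(6) = 2. P is now [[1, 3, 5], [4, 6]].
Step i=5: Q has 5 at row 2, column 2; remove 6 from row 2 of P and reverse-bump: 6 enters row 1 and ejects 5. So w(5) = 5. P is now [[1, 3, 6], [4]].
Step i=4: Q has 4 at row 1, column 3; remove that cell from P, ejecting 6. So w(4) = 6. P is now [[1, 3], [4]].
Step i=3: Q has 3 at row 2, column 1; remove 4 from row 2 of P and reverse-bump: 4 enters row 1 and ejects 3. So w(3) = 3. P is now [[1, 4]].
Step i=2: Q has 2 at row 1, column 2; remove that cell from P, ejecting 4. So w(2) = 4. P is now [[1]].
Step i=1: Q has 1 at row 1, column 1; remove that cell from P, ejecting 1. So w(1) = 1. P is now [].

So w = 1 4 3 6 5 2.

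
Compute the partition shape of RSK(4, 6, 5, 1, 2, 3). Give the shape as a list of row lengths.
Row-insert each entry into an empty tableau.

After inserting 4: P = [[4]].
After inserting 6: P = [[4, 6]].
After inserting 5: P = [[4, 5], [6]].
After inserting 1: P = [[1, 5], [4], [6]].
After inserting 2: P = [[1, 2], [4, 5], [6]].
After inserting 3: P = [[1, 2, 3], [4, 5], [6]].

The final insertion tableau P = [[1, 2, 3], [4, 5], [6]] has shape [3, 2, 1].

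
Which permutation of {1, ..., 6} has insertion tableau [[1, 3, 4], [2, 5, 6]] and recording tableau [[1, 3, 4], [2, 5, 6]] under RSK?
2 1 5 6 3 4

Reverse the RSK construction: for i from n down to 1, find the cell of Q containing i, remove the entry at that cell from P, and reverse-bump it up through P; the value ejected from row 1 is w(i).

Step i=6: Q has 6 at row 2, column 3; remove 6 from row 2 of P and reverse-bump: 6 enters row 1 and ejects 4. So w(6) = 4. P is now [[1, 3, 6], [2, 5]].
Step i=5: Q has 5 at row 2, column 2; remove 5 from row 2 of P and reverse-bump: 5 enters row 1 and ejects 3. So w(5) = 3. P is now [[1, 5, 6], [2]].
Step i=4: Q has 4 at row 1, column 3; remove that cell from P, ejecting 6. So w(4) = 6. P is now [[1, 5], [2]].
Step i=3: Q has 3 at row 1, column 2; remove that cell from P, ejecting 5. So w(3) = 5. P is now [[1], [2]].
Step i=2: Q has 2 at row 2, column 1; remove 2 from row 2 of P and reverse-bump: 2 enters row 1 and ejects 1. So w(2) = 1. P is now [[2]].
Step i=1: Q has 1 at row 1, column 1; remove that cell from P, ejecting 2. So w(1) = 2. P is now [].

So w = 2 1 5 6 3 4.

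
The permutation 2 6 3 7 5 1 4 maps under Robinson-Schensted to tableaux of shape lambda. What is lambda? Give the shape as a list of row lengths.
[3, 2, 2]

Row-insert each entry into an empty tableau.

After inserting 2: P = [[2]].
After inserting 6: P = [[2, 6]].
After inserting 3: P = [[2, 3], [6]].
After inserting 7: P = [[2, 3, 7], [6]].
After inserting 5: P = [[2, 3, 5], [6, 7]].
After inserting 1: P = [[1, 3, 5], [2, 7], [6]].
After inserting 4: P = [[1, 3, 4], [2, 5], [6, 7]].

The final insertion tableau P = [[1, 3, 4], [2, 5], [6, 7]] has shape [3, 2, 2].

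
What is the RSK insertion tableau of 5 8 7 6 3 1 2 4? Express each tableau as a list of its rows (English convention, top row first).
Insert 5: appended to row 1. P = [[5]].
Insert 8: appended to row 1. P = [[5, 8]].
Insert 7: 7 bumps 8 from row 1; 8 starts row 2. P = [[5, 7], [8]].
Insert 6: 6 bumps 7 from row 1; 7 bumps 8 from row 2; 8 starts row 3. P = [[5, 6], [7], [8]].
Insert 3: 3 bumps 5 from row 1; 5 bumps 7 from row 2; 7 bumps 8 from row 3; 8 starts row 4. P = [[3, 6], [5], [7], [8]].
Insert 1: 1 bumps 3 from row 1; 3 bumps 5 from row 2; 5 bumps 7 from row 3; 7 bumps 8 from row 4; 8 starts row 5. P = [[1, 6], [3], [5], [7], [8]].
Insert 2: 2 bumps 6 from row 1; 6 appends to row 2. P = [[1, 2], [3, 6], [5], [7], [8]].
Insert 4: appended to row 1. P = [[1, 2, 4], [3, 6], [5], [7], [8]].

So P = [[1, 2, 4], [3, 6], [5], [7], [8]].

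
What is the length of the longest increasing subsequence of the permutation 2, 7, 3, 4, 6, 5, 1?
4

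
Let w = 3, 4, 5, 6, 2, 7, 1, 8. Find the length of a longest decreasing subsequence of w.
3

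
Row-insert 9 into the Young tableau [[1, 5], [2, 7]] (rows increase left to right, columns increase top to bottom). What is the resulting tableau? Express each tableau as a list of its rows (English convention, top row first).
[[1, 5, 9], [2, 7]]

9 is larger than every entry of row 1, so it is appended to row 1. The new tableau is [[1, 5, 9], [2, 7]].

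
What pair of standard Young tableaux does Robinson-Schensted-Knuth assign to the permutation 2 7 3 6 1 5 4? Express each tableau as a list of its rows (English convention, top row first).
Insert each entry of the permutation into P by Schensted row insertion, recording in Q the position of each new cell.

After inserting 2: P = [[2]].
After inserting 7: P = [[2, 7]].
After inserting 3: P = [[2, 3], [7]].
After inserting 6: P = [[2, 3, 6], [7]].
After inserting 1: P = [[1, 3, 6], [2], [7]].
After inserting 5: P = [[1, 3, 5], [2, 6], [7]].
After inserting 4: P = [[1, 3, 4], [2, 5], [6], [7]].

So P = [[1, 3, 4], [2, 5], [6], [7]], Q = [[1, 2, 4], [3, 6], [5], [7]].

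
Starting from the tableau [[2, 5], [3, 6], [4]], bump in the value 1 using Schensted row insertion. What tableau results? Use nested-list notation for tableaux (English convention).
[[1, 5], [2, 6], [3], [4]]

In row 1, 1 replaces 2 (the leftmost entry greater than 1); 2 is bumped to row 2. In row 2, 2 replaces 3 (the leftmost entry greater than 2); 3 is bumped to row 3. In row 3, 3 replaces 4 (the leftmost entry greater than 3); 4 is bumped to row 4. 4 starts a new row 4. The new tableau is [[1, 5], [2, 6], [3], [4]].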